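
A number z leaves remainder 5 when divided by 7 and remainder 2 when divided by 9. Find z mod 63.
M = 7 × 9 = 63. M₁ = 9, y₁ ≡ 4 mod 7. M₂ = 7, y₂ ≡ 4 mod 9. z = 5×9×4 + 2×7×4 ≡ 47 mod 63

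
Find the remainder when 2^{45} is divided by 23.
By Fermat: 2^{22} ≡ 1 mod 23. 45 = 2×22 + 1. So 2^{45} ≡ 2^{1} ≡ 2 mod 23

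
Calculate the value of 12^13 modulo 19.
By repeated squaring (mod 19): 12^{1}≡12, 12^{2}≡11, 12^{4}≡7, 12^{8}≡11. Then 12^{13} = 12^{8+4+1} ≡ 11 × 7 × 12 ≡ 12 (mod 19)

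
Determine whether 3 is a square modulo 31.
By Euler's criterion: 3^{15} ≡ 30 mod 31. Since this equals -1 (≡ 30), 3 is not a QR.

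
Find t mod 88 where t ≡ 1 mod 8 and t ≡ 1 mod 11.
M = 8 × 11 = 88. M₁ = 11, y₁ ≡ 3 mod 8. M₂ = 8, y₂ ≡ 7 mod 11. t = 1×11×3 + 1×8×7 ≡ 1 mod 88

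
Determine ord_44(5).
Powers of 5 mod 44: 5^1≡5, 5^2≡25, 5^3≡37, 5^4≡9, 5^5≡1. So the order of 5 is 5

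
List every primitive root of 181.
There are φ(180) = 48 primitive roots mod 181: {2, 10, 18, 21, 23, 24, 28, 41, 47, 50, 53, 54, 57, 58, 63, 66, 69, 76, 77, 78, 83, 84, 85, 90, 91, 96, 97, 98, 103, 104, 105, 112, 115, 118, 123, 124, 127, 128, 131, 134, 140, 153, 157, 158, 160, 163, 171, 179}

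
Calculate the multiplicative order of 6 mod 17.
Powers of 6 mod 17: 6^1≡6, 6^2≡2, 6^3≡12, 6^4≡4, 6^5≡7, 6^6≡8, 6^7≡14, 6^8≡16, 6^9≡11, 6^10≡15, 6^11≡5, 6^12≡13, 6^13≡10, 6^14≡9, 6^15≡3, 6^16≡1. So the order of 6 is 16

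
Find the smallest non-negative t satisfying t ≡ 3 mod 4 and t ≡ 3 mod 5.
M = 4 × 5 = 20. M₁ = 5, y₁ ≡ 1 mod 4. M₂ = 4, y₂ ≡ 4 mod 5. t = 3×5×1 + 3×4×4 ≡ 3 mod 20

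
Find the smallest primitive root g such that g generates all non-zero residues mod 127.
g = 3. Powers: [3, 9, 27, 81, 116, 94, 28, 84, 125, ...] generates all 126 non-zero residues.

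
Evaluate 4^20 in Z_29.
By repeated squaring mod 29: 4^{1}≡4, 4^{2}≡16, 4^{4}≡24, 4^{8}≡25, 4^{16}≡16. Then 4^{20} = 4^{16+4} ≡ 16 × 24 ≡ 7 mod 29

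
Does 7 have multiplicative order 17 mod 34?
Powers of 7 mod 34: 7^1≡7, 7^2≡15, 7^3≡3, 7^4≡21, 7^5≡11, 7^6≡9, 7^7≡29, 7^8≡33, 7^9≡27, 7^10≡19, 7^11≡31, 7^12≡13, 7^13≡23, 7^14≡25, 7^15≡5, 7^16≡1. Already 7^16≡1, so the order is 16 < 17. No, the actual order is 16.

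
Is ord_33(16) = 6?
Powers of 16 mod 33: 16^1≡16, 16^2≡25, 16^3≡4, 16^4≡31, 16^5≡1. Already 16^5≡1, so the order is 5 < 6. No, the actual order is 5.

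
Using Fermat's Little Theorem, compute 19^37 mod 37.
By Fermat: 19^{36} ≡ 1 mod 37. So 19^{37} = 19^{36} · 19^{1} ≡ 19^{1} ≡ 19 mod 37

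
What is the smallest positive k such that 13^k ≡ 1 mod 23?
Powers of 13 mod 23: 13^1≡13, 13^2≡8, 13^3≡12, 13^4≡18, 13^5≡4, 13^6≡6, 13^7≡9, 13^8≡2, 13^9≡3, 13^10≡16, 13^11≡1. So the order of 13 is 11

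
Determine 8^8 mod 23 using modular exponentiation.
By repeated squaring mod 23: 8^{1}≡8, 8^{2}≡18, 8^{4}≡2, 8^{8}≡4. So 8^{8} ≡ 4 mod 23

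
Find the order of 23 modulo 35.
Powers of 23 mod 35: 23^1≡23, 23^2≡4, 23^3≡22, 23^4≡16, 23^5≡18, 23^6≡29, 23^7≡2, 23^8≡11, 23^9≡8, 23^10≡9, 23^11≡32, 23^12≡1. So the order of 23 is 12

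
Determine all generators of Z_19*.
There are φ(18) = 6 primitive roots mod 19: {2, 3, 10, 13, 14, 15}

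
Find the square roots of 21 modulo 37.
The square roots of 21 mod 37 are 13 and 24. Verify: 13² = 169 ≡ 21 (mod 37)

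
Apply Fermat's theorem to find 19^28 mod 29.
By Fermat's Little Theorem, 19^{28} ≡ 1 mod 29 since 29 is prime and gcd(19, 29) = 1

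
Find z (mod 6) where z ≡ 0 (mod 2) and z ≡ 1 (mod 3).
M = 2 × 3 = 6. M₁ = 3, y₁ ≡ 1 (mod 2). M₂ = 2, y₂ ≡ 2 (mod 3). z = 0×3×1 + 1×2×2 ≡ 4 (mod 6)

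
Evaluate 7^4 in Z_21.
7^{4} = 2401 ≡ 7 (mod 21)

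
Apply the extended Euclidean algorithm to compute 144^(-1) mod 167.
Extended GCD: 144(29) + 167(-25) = 1. So 144^(-1) ≡ 29 (mod 167). Verify: 144 × 29 = 4176 ≡ 1 (mod 167)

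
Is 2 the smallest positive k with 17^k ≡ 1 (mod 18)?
Powers of 17 mod 18: 17^1≡17, 17^2≡1. First k with 17^k≡1 is k=2. Yes, ord_18(17) = 2.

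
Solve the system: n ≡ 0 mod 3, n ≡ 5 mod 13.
M = 3 × 13 = 39. M₁ = 13, y₁ ≡ 1 mod 3. M₂ = 3, y₂ ≡ 9 mod 13. n = 0×13×1 + 5×3×9 ≡ 18 mod 39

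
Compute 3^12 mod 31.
By repeated squaring (mod 31): 3^{1}≡3, 3^{2}≡9, 3^{4}≡19, 3^{8}≡20. Then 3^{12} = 3^{8+4} ≡ 20 × 19 ≡ 8 (mod 31)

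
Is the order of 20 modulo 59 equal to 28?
Powers of 20 mod 59: 20^1≡20, 20^2≡46, 20^3≡35, 20^4≡51, 20^5≡17, 20^6≡45, 20^7≡15, 20^8≡5, 20^9≡41, 20^10≡53, 20^11≡57, 20^12≡19, 20^13≡26, 20^14≡48, 20^15≡16, 20^16≡25, 20^17≡28, 20^18≡29, 20^19≡49, 20^20≡36, 20^21≡12, 20^22≡4, 20^23≡21, 20^24≡7, 20^25≡22, 20^26≡27, 20^27≡9, 20^28≡3, 20^29≡1. 20^28≡3≢1, so ord ≠ 28. No, the actual order is 29.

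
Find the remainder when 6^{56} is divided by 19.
By Fermat: 6^{18} ≡ 1 (mod 19). 56 = 3×18 + 2. So 6^{56} ≡ 6^{2} ≡ 17 (mod 19)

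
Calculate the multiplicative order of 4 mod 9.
Powers of 4 mod 9: 4^1≡4, 4^2≡7, 4^3≡1. ord_9(4) = 3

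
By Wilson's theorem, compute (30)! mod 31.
By Wilson's theorem, (30)! ≡ -1 ≡ 30 mod 31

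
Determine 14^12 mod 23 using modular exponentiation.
By repeated squaring (mod 23): 14^{1}≡14, 14^{2}≡12, 14^{4}≡6, 14^{8}≡13. Then 14^{12} = 14^{8+4} ≡ 13 × 6 ≡ 9 (mod 23)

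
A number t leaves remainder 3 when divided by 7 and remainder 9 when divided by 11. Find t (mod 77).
M = 7 × 11 = 77. M₁ = 11, y₁ ≡ 2 (mod 7). M₂ = 7, y₂ ≡ 8 (mod 11). t = 3×11×2 + 9×7×8 ≡ 31 (mod 77)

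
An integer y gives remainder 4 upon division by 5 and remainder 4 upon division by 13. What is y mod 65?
M = 5 × 13 = 65. M₁ = 13, y₁ ≡ 2 mod 5. M₂ = 5, y₂ ≡ 8 mod 13. y = 4×13×2 + 4×5×8 ≡ 4 mod 65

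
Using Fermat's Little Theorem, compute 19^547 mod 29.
By Fermat: 19^{28} ≡ 1 mod 29. 547 ≡ 15 mod 28. So 19^{547} ≡ 19^{15} ≡ 10 mod 29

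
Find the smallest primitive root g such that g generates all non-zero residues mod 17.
g = 3. Powers: [3, 9, 10, 13, 5, 15, ...] generates all 16 non-zero residues.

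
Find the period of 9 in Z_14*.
Powers of 9 mod 14: 9^1≡9, 9^2≡11, 9^3≡1. So the order of 9 is 3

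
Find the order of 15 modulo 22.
Powers of 15 mod 22: 15^1≡15, 15^2≡5, 15^3≡9, 15^4≡3, 15^5≡1. So the order of 15 is 5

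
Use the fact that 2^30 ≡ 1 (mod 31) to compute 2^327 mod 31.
By Fermat: 2^{30} ≡ 1 (mod 31). 327 ≡ 27 (mod 30). So 2^{327} ≡ 2^{27} ≡ 4 (mod 31)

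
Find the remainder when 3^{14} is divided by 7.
By Fermat: 3^{6} ≡ 1 (mod 7). 14 = 2×6 + 2. So 3^{14} ≡ 3^{2} ≡ 2 (mod 7)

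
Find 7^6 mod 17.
By repeated squaring mod 17: 7^{1}≡7, 7^{2}≡15, 7^{4}≡4. Then 7^{6} = 7^{4+2} ≡ 4 × 15 ≡ 9 mod 17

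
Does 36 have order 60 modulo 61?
36^{30} ≡ 1 (mod 61) and 30 < 60, so ord_61(36) = 30 ≠ 60 and 36 is not a primitive root.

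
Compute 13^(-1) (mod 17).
Since 17 is prime, by Fermat 13^(-1) ≡ 13^{15} ≡ 4 (mod 17). Verify: 13 × 4 = 52 ≡ 1 (mod 17)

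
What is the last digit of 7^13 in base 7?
By repeated squaring mod 7: 7^{1}≡0, 7^{2}≡0, 7^{4}≡0, 7^{8}≡0. Then 7^{13} = 7^{8+4+1} ≡ 0 × 0 × 0 ≡ 0 mod 7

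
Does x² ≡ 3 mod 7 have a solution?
By Euler's criterion: 3^{3} ≡ 6 mod 7. Since this equals -1 (≡ 6), 3 is not a QR.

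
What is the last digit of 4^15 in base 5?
Using Fermat: 4^{4} ≡ 1 mod 5. 15 ≡ 3 mod 4. So 4^{15} ≡ 4^{3} ≡ 4 mod 5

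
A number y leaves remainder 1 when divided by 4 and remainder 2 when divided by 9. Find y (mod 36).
M = 4 × 9 = 36. M₁ = 9, y₁ ≡ 1 (mod 4). M₂ = 4, y₂ ≡ 7 (mod 9). y = 1×9×1 + 2×4×7 ≡ 29 (mod 36)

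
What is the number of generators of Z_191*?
There are φ(191-1) = φ(190) = 72 primitive roots modulo 191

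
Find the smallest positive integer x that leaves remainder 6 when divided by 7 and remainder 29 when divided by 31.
M = 7 × 31 = 217. M₁ = 31, y₁ ≡ 5 mod 7. M₂ = 7, y₂ ≡ 9 mod 31. x = 6×31×5 + 29×7×9 ≡ 153 mod 217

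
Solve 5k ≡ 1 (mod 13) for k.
Since 13 is prime, by Fermat 5^(-1) ≡ 5^{11} ≡ 8 (mod 13). Verify: 5 × 8 = 40 ≡ 1 (mod 13)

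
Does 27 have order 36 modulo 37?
27^{6} ≡ 1 mod 37 and 6 < 36, so ord_37(27) = 6 ≠ 36 and 27 is not a primitive root.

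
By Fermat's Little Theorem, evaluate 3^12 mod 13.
By Fermat's Little Theorem, 3^{12} ≡ 1 mod 13 since 13 is prime and gcd(3, 13) = 1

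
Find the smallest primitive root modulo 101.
g = 2. For each prime q|100: 2^{50}≡100, 2^{20}≡95, none ≡ 1, so ord_101(2) = 100 and 2 is a primitive root.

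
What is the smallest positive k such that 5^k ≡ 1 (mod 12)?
Powers of 5 mod 12: 5^1≡5, 5^2≡1. So the order of 5 is 2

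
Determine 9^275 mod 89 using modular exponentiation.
Using Fermat: 9^{88} ≡ 1 (mod 89). 275 ≡ 11 (mod 88). So 9^{275} ≡ 9^{11} ≡ 34 (mod 89)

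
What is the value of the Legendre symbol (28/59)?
(28/59) = 28^{29} mod 59 = 1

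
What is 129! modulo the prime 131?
(130)! = (129)! × (130) ≡ -1 (mod 131). So (129)! ≡ -1 × (130)^(-1) ≡ (-1)×(-1) = 1 (mod 131)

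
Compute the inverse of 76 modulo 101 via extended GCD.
Extended GCD: 76(4) + 101(-3) = 1. So 76^(-1) ≡ 4 mod 101. Verify: 76 × 4 = 304 ≡ 1 mod 101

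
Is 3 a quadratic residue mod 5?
By Euler's criterion: 3^{2} ≡ 4 mod 5. Since this equals -1 (≡ 4), 3 is not a QR.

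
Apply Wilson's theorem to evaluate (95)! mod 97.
(96)! = (95)! × (96) ≡ -1 mod 97. So (95)! ≡ -1 × (96)^(-1) ≡ (-1)×(-1) = 1 mod 97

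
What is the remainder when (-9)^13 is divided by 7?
Using Fermat: (-9)^{6} ≡ 1 (mod 7). 13 ≡ 1 (mod 6). So (-9)^{13} ≡ (-9)^{1} ≡ 5 (mod 7)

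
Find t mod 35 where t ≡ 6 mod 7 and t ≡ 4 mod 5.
M = 7 × 5 = 35. M₁ = 5, y₁ ≡ 3 mod 7. M₂ = 7, y₂ ≡ 3 mod 5. t = 6×5×3 + 4×7×3 ≡ 34 mod 35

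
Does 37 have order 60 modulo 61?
37^{20} ≡ 1 mod 61 and 20 < 60, so ord_61(37) = 20 ≠ 60 and 37 is not a primitive root.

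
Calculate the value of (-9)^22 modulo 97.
By repeated squaring mod 97: (-9)^{1}≡88, (-9)^{2}≡81, (-9)^{4}≡62, (-9)^{8}≡61, (-9)^{16}≡35. Then (-9)^{22} = (-9)^{16+4+2} ≡ 35 × 62 × 81 ≡ 6 mod 97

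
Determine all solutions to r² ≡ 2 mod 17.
The square roots of 2 mod 17 are 6 and 11. Verify: 6² = 36 ≡ 2 mod 17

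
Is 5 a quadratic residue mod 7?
By Euler's criterion: 5^{3} ≡ 6 mod 7. Since this equals -1 (≡ 6), 5 is not a QR.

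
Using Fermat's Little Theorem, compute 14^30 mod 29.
By Fermat: 14^{28} ≡ 1 (mod 29). So 14^{30} = 14^{28} · 14^{2} ≡ 14^{2} ≡ 22 (mod 29)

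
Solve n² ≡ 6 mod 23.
The square roots of 6 mod 23 are 12 and 11. Verify: 12² = 144 ≡ 6 mod 23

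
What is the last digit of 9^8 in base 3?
By repeated squaring (mod 3): 9^{1}≡0, 9^{2}≡0, 9^{4}≡0, 9^{8}≡0. So 9^{8} ≡ 0 (mod 3)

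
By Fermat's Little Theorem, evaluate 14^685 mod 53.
By Fermat: 14^{52} ≡ 1 (mod 53). 685 ≡ 9 (mod 52). So 14^{685} ≡ 14^{9} ≡ 21 (mod 53)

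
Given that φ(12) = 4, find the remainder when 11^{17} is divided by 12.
By Euler: 11^{4} ≡ 1 (mod 12) since gcd(11, 12) = 1. 17 = 4×4 + 1. So 11^{17} ≡ 11^{1} ≡ 11 (mod 12)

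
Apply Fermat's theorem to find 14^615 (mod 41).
By Fermat: 14^{40} ≡ 1 (mod 41). 615 ≡ 15 (mod 40). So 14^{615} ≡ 14^{15} ≡ 3 (mod 41)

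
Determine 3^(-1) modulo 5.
Since 5 is prime, by Fermat 3^(-1) ≡ 3^{3} ≡ 2 mod 5. Verify: 3 × 2 = 6 ≡ 1 mod 5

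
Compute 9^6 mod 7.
Using Fermat: 9^{6} ≡ 1 (mod 7). 6 ≡ 0 (mod 6). So 9^{6} ≡ 9^{0} ≡ 1 (mod 7)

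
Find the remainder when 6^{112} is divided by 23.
By Fermat: 6^{22} ≡ 1 mod 23. 112 = 5×22 + 2. So 6^{112} ≡ 6^{2} ≡ 13 mod 23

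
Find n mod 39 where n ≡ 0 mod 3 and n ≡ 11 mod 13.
M = 3 × 13 = 39. M₁ = 13, y₁ ≡ 1 mod 3. M₂ = 3, y₂ ≡ 9 mod 13. n = 0×13×1 + 11×3×9 ≡ 24 mod 39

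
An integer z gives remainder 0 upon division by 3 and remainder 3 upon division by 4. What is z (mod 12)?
M = 3 × 4 = 12. M₁ = 4, y₁ ≡ 1 (mod 3). M₂ = 3, y₂ ≡ 3 (mod 4). z = 0×4×1 + 3×3×3 ≡ 3 (mod 12)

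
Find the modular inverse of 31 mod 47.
Since 47 is prime, by Fermat 31^(-1) ≡ 31^{45} ≡ 44 (mod 47). Verify: 31 × 44 = 1364 ≡ 1 (mod 47)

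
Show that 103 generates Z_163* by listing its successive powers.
103^1, 103^2, ..., 103^{162} mod 163: [103, 14, 138, 33, 139, 136, 153, 111, 23, 87, 159, 77, 107, 100, 31, 96, 108, 40, 45, 71, 141, 16, 18, 61, 89, 39, 105, 57, 3, 146, 42, 88, 99, 91, 82, 133, 7, 69, 98, 151, 68, 158, 137, 93, 125, 161, 120, 135, 50, 97, 48, 54, 20, 104, 117, 152, 8, 9, 112, 126, 101, 134, 110, 83, 73, 21, 44, 131, 127, 41, 148, 85, 116, 49, 157, 34, 79, 150, 128, 144, 162, 60, 149, 25, 130, 24, 27, 10, 52, 140, 76, 4, 86, 56, 63, 132, 67, 55, 123, 118, 92, 22, 147, 145, 102, 74, 124, 58, 106, 160, 17, 121, 75, 64, 72, 81, 30, 156, 94, 65, 12, 95, 5, 26, 70, 38, 2, 43, 28, 113, 66, 115, 109, 143, 59, 46, 11, 155, 154, 51, 37, 62, 29, 53, 80, 90, 142, 119, 32, 36, 122, 15, 78, 47, 114, 6, 129, 84, 13, 35, 19, 1]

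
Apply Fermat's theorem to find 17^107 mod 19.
By Fermat: 17^{18} ≡ 1 mod 19. 107 = 5×18 + 17. So 17^{107} ≡ 17^{17} ≡ 9 mod 19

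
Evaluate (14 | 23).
(14/23) = 14^{11} mod 23 = -1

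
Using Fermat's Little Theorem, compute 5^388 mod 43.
By Fermat: 5^{42} ≡ 1 (mod 43). 388 ≡ 10 (mod 42). So 5^{388} ≡ 5^{10} ≡ 24 (mod 43)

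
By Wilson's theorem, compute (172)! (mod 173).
By Wilson's theorem, (172)! ≡ -1 ≡ 172 (mod 173)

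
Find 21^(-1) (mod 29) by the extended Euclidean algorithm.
Extended GCD: 21(-11) + 29(8) = 1. So 21^(-1) ≡ -11 ≡ 18 (mod 29). Verify: 21 × 18 = 378 ≡ 1 (mod 29)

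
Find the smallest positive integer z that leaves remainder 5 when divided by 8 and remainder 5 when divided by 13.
M = 8 × 13 = 104. M₁ = 13, y₁ ≡ 5 mod 8. M₂ = 8, y₂ ≡ 5 mod 13. z = 5×13×5 + 5×8×5 ≡ 5 mod 104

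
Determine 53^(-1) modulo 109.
Since 109 is prime, by Fermat 53^(-1) ≡ 53^{107} ≡ 72 (mod 109). Verify: 53 × 72 = 3816 ≡ 1 (mod 109)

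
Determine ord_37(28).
Powers of 28 mod 37: 28^1≡28, 28^2≡7, 28^3≡11, 28^4≡12, 28^5≡3, 28^6≡10, 28^7≡21, 28^8≡33, 28^9≡36, 28^10≡9, 28^11≡30, 28^12≡26, 28^13≡25, 28^14≡34, 28^15≡27, 28^16≡16, 28^17≡4, 28^18≡1. So the order of 28 is 18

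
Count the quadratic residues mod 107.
For prime 107, there are (p-1)/2 = (107-1)/2 = 53 quadratic residues (excluding 0).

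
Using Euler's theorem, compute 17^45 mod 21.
By Euler: 17^{12} ≡ 1 mod 21 since gcd(17, 21) = 1. 45 = 3×12 + 9. So 17^{45} ≡ 17^{9} ≡ 20 mod 21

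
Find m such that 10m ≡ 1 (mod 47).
Since 47 is prime, by Fermat 10^(-1) ≡ 10^{45} ≡ 33 (mod 47). Verify: 10 × 33 = 330 ≡ 1 (mod 47)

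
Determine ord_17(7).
Powers of 7 mod 17: 7^1≡7, 7^2≡15, 7^3≡3, 7^4≡4, 7^5≡11, 7^6≡9, 7^7≡12, 7^8≡16, 7^9≡10, 7^10≡2, 7^11≡14, 7^12≡13, 7^13≡6, 7^14≡8, 7^15≡5, 7^16≡1. Order = 16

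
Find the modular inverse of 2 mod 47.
Since 47 is prime, by Fermat 2^(-1) ≡ 2^{45} ≡ 24 mod 47. Verify: 2 × 24 = 48 ≡ 1 mod 47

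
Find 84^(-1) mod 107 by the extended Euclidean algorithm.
Extended GCD: 84(-14) + 107(11) = 1. So 84^(-1) ≡ -14 ≡ 93 mod 107. Verify: 84 × 93 = 7812 ≡ 1 mod 107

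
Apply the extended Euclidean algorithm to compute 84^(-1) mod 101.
Extended GCD: 84(-6) + 101(5) = 1. So 84^(-1) ≡ -6 ≡ 95 mod 101. Verify: 84 × 95 = 7980 ≡ 1 mod 101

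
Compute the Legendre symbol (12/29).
(12/29) = 12^{14} mod 29 = -1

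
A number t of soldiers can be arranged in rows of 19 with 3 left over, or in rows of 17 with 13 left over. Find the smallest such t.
M = 19 × 17 = 323. M₁ = 17, y₁ ≡ 9 (mod 19). M₂ = 19, y₂ ≡ 9 (mod 17). t = 3×17×9 + 13×19×9 ≡ 98 (mod 323)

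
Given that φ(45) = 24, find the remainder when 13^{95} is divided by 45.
By Euler: 13^{24} ≡ 1 mod 45 since gcd(13, 45) = 1. 95 = 3×24 + 23. So 13^{95} ≡ 13^{23} ≡ 7 mod 45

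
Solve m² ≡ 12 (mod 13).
The square roots of 12 mod 13 are 8 and 5. Verify: 8² = 64 ≡ 12 (mod 13)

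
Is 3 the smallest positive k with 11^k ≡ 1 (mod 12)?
Powers of 11 mod 12: 11^1≡11, 11^2≡1. Already 11^2≡1, so the order is 2 < 3. No, the actual order is 2.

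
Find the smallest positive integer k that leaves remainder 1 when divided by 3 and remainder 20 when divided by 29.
M = 3 × 29 = 87. M₁ = 29, y₁ ≡ 2 (mod 3). M₂ = 3, y₂ ≡ 10 (mod 29). k = 1×29×2 + 20×3×10 ≡ 49 (mod 87)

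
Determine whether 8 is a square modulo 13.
By Euler's criterion: 8^{6} ≡ 12 (mod 13). Since this equals -1 (≡ 12), 8 is not a QR.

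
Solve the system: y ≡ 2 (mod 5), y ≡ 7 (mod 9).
M = 5 × 9 = 45. M₁ = 9, y₁ ≡ 4 (mod 5). M₂ = 5, y₂ ≡ 2 (mod 9). y = 2×9×4 + 7×5×2 ≡ 7 (mod 45)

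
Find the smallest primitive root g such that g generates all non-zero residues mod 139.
g = 2. For each prime q|138: 2^{69}≡138, 2^{46}≡96, 2^{6}≡64, none ≡ 1, so ord_139(2) = 138 and 2 is a primitive root.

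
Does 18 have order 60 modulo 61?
ord_61(18) divides 60. For each prime q|60: 18^{30}≡60, 18^{20}≡47, 18^{12}≡58, none ≡ 1. So 18 has order 60 and is a primitive root mod 61.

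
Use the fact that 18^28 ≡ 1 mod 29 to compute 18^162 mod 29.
By Fermat: 18^{28} ≡ 1 mod 29. 162 = 5×28 + 22. So 18^{162} ≡ 18^{22} ≡ 13 mod 29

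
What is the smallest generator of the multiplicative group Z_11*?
g = 2. For each prime q|10: 2^{5}≡10, 2^{2}≡4, none ≡ 1, so ord_11(2) = 10 and 2 is a primitive root.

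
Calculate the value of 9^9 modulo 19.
By repeated squaring mod 19: 9^{1}≡9, 9^{2}≡5, 9^{4}≡6, 9^{8}≡17. Then 9^{9} = 9^{8+1} ≡ 17 × 9 ≡ 1 mod 19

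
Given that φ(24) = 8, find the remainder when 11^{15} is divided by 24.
By Euler: 11^{8} ≡ 1 (mod 24) since gcd(11, 24) = 1. 15 = 1×8 + 7. So 11^{15} ≡ 11^{7} ≡ 11 (mod 24)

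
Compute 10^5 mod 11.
By repeated squaring mod 11: 10^{1}≡10, 10^{2}≡1, 10^{4}≡1. Then 10^{5} = 10^{4+1} ≡ 1 × 10 ≡ 10 mod 11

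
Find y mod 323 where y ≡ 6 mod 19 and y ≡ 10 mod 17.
M = 19 × 17 = 323. M₁ = 17, y₁ ≡ 9 mod 19. M₂ = 19, y₂ ≡ 9 mod 17. y = 6×17×9 + 10×19×9 ≡ 44 mod 323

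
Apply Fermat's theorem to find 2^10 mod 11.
By Fermat's Little Theorem, 2^{10} ≡ 1 mod 11 since 11 is prime and gcd(2, 11) = 1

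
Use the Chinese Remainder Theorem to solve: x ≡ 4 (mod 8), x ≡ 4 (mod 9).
M = 8 × 9 = 72. M₁ = 9, y₁ ≡ 1 (mod 8). M₂ = 8, y₂ ≡ 8 (mod 9). x = 4×9×1 + 4×8×8 ≡ 4 (mod 72)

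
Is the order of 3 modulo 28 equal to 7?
Powers of 3 mod 28: 3^1≡3, 3^2≡9, 3^3≡27, 3^4≡25, 3^5≡19, 3^6≡1. Already 3^6≡1, so the order is 6 < 7. No, the actual order is 6.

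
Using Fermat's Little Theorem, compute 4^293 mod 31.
By Fermat: 4^{30} ≡ 1 mod 31. 293 ≡ 23 mod 30. So 4^{293} ≡ 4^{23} ≡ 2 mod 31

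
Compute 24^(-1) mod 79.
Since 79 is prime, by Fermat 24^(-1) ≡ 24^{77} ≡ 56 mod 79. Verify: 24 × 56 = 1344 ≡ 1 mod 79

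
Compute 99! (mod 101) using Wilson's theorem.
(100)! = (99)! × (100) ≡ -1 (mod 101). So (99)! ≡ -1 × (100)^(-1) ≡ (-1)×(-1) = 1 (mod 101)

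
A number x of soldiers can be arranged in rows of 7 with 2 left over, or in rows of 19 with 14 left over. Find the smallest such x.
M = 7 × 19 = 133. M₁ = 19, y₁ ≡ 3 mod 7. M₂ = 7, y₂ ≡ 11 mod 19. x = 2×19×3 + 14×7×11 ≡ 128 mod 133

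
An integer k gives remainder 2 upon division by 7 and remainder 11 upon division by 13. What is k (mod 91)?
M = 7 × 13 = 91. M₁ = 13, y₁ ≡ 6 (mod 7). M₂ = 7, y₂ ≡ 2 (mod 13). k = 2×13×6 + 11×7×2 ≡ 37 (mod 91)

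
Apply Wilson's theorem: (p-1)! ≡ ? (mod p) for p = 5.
By Wilson's theorem, (4)! ≡ -1 ≡ 4 mod 5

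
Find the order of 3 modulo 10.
Powers of 3 mod 10: 3^1≡3, 3^2≡9, 3^3≡7, 3^4≡1. ord_10(3) = 4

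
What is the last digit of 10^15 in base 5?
By repeated squaring mod 5: 10^{1}≡0, 10^{2}≡0, 10^{4}≡0, 10^{8}≡0. Then 10^{15} = 10^{8+4+2+1} ≡ 0 × 0 × 0 × 0 ≡ 0 mod 5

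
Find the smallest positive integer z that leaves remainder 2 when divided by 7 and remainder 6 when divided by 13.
M = 7 × 13 = 91. M₁ = 13, y₁ ≡ 6 mod 7. M₂ = 7, y₂ ≡ 2 mod 13. z = 2×13×6 + 6×7×2 ≡ 58 mod 91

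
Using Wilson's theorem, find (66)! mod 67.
By Wilson's theorem, (66)! ≡ -1 ≡ 66 (mod 67)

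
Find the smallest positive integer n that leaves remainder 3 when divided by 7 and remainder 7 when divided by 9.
M = 7 × 9 = 63. M₁ = 9, y₁ ≡ 4 mod 7. M₂ = 7, y₂ ≡ 4 mod 9. n = 3×9×4 + 7×7×4 ≡ 52 mod 63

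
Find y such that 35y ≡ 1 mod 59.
Since 59 is prime, by Fermat 35^(-1) ≡ 35^{57} ≡ 27 mod 59. Verify: 35 × 27 = 945 ≡ 1 mod 59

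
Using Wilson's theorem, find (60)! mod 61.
By Wilson's theorem, (60)! ≡ -1 ≡ 60 mod 61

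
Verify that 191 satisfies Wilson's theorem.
(190)! mod 191 = 190. Since this equals -1 mod 191, Wilson confirms 191 is prime.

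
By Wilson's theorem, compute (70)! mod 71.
By Wilson's theorem, (70)! ≡ -1 ≡ 70 mod 71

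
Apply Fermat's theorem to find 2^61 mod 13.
By Fermat: 2^{12} ≡ 1 mod 13. 61 = 5×12 + 1. So 2^{61} ≡ 2^{1} ≡ 2 mod 13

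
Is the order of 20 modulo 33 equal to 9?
Powers of 20 mod 33: 20^1≡20, 20^2≡4, 20^3≡14, 20^4≡16, 20^5≡23, 20^6≡31, 20^7≡26, 20^8≡25, 20^9≡5, 20^10≡1. 20^9≡5≢1, so ord ≠ 9. No, the actual order is 10.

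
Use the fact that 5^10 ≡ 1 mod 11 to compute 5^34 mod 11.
By Fermat: 5^{10} ≡ 1 mod 11. 34 = 3×10 + 4. So 5^{34} ≡ 5^{4} ≡ 9 mod 11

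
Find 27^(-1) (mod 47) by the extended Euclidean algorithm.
Extended GCD: 27(7) + 47(-4) = 1. So 27^(-1) ≡ 7 (mod 47). Verify: 27 × 7 = 189 ≡ 1 (mod 47)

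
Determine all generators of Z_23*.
There are φ(22) = 10 primitive roots mod 23: {5, 7, 10, 11, 14, 15, 17, 19, 20, 21}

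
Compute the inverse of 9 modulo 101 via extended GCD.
Extended GCD: 9(45) + 101(-4) = 1. So 9^(-1) ≡ 45 mod 101. Verify: 9 × 45 = 405 ≡ 1 mod 101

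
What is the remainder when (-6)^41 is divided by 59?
By repeated squaring (mod 59): (-6)^{1}≡53, (-6)^{2}≡36, (-6)^{4}≡57, (-6)^{8}≡4, (-6)^{16}≡16, (-6)^{32}≡20. Then (-6)^{41} = (-6)^{32+8+1} ≡ 20 × 4 × 53 ≡ 51 (mod 59)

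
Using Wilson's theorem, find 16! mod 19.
(18)! = (16)! × (17) × (18) ≡ -1 (mod 19). So (16)! ≡ -1 × [(18)(17)]^(-1) ≡ 9 (mod 19)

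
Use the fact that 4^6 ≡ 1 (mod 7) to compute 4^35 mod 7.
By Fermat: 4^{6} ≡ 1 (mod 7). 35 = 5×6 + 5. So 4^{35} ≡ 4^{5} ≡ 2 (mod 7)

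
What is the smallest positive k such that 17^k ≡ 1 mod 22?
Powers of 17 mod 22: 17^1≡17, 17^2≡3, 17^3≡7, 17^4≡9, 17^5≡21, 17^6≡5, 17^7≡19, 17^8≡15, 17^9≡13, 17^10≡1. ord_22(17) = 10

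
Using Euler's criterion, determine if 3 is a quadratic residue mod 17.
By Euler's criterion: 3^{8} ≡ 16 mod 17. Since this equals -1 (≡ 16), 3 is not a QR.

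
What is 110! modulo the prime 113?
(112)! = (110)! × (111) × (112) ≡ -1 (mod 113). So (110)! ≡ -1 × [(112)(111)]^(-1) ≡ 56 (mod 113)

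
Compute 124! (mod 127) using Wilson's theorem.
(126)! = (124)! × (125) × (126) ≡ -1 (mod 127). So (124)! ≡ -1 × [(126)(125)]^(-1) ≡ 63 (mod 127)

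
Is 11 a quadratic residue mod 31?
By Euler's criterion: 11^{15} ≡ 30 mod 31. Since this equals -1 (≡ 30), 11 is not a QR.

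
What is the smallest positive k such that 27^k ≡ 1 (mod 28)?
Powers of 27 mod 28: 27^1≡27, 27^2≡1. ord_28(27) = 2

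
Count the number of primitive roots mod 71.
Number of primitive roots mod 71 = φ(p-1) = φ(70) = 24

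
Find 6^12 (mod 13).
Using Fermat: 6^{12} ≡ 1 (mod 13). 12 ≡ 0 (mod 12). So 6^{12} ≡ 6^{0} ≡ 1 (mod 13)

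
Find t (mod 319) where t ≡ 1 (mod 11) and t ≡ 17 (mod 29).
M = 11 × 29 = 319. M₁ = 29, y₁ ≡ 8 (mod 11). M₂ = 11, y₂ ≡ 8 (mod 29). t = 1×29×8 + 17×11×8 ≡ 133 (mod 319)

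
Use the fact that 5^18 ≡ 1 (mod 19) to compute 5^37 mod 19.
By Fermat: 5^{18} ≡ 1 (mod 19). 37 = 2×18 + 1. So 5^{37} ≡ 5^{1} ≡ 5 (mod 19)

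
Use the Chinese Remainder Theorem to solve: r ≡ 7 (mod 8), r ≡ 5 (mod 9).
M = 8 × 9 = 72. M₁ = 9, y₁ ≡ 1 (mod 8). M₂ = 8, y₂ ≡ 8 (mod 9). r = 7×9×1 + 5×8×8 ≡ 23 (mod 72)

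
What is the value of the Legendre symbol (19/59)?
(19/59) = 19^{29} mod 59 = 1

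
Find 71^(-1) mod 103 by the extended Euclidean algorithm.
Extended GCD: 71(-29) + 103(20) = 1. So 71^(-1) ≡ -29 ≡ 74 mod 103. Verify: 71 × 74 = 5254 ≡ 1 mod 103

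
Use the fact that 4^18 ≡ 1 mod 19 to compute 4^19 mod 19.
By Fermat: 4^{18} ≡ 1 mod 19. So 4^{19} = 4^{18} · 4^{1} ≡ 4^{1} ≡ 4 mod 19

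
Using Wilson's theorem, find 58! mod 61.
(60)! = (58)! × (59) × (60) ≡ -1 (mod 61). So (58)! ≡ -1 × [(60)(59)]^(-1) ≡ 30 (mod 61)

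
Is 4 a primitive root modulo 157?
4^{26} ≡ 1 mod 157 and 26 < 156, so ord_157(4) = 26 ≠ 156 and 4 is not a primitive root.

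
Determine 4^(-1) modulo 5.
Since 5 is prime, by Fermat 4^(-1) ≡ 4^{3} ≡ 4 (mod 5). Verify: 4 × 4 = 16 ≡ 1 (mod 5)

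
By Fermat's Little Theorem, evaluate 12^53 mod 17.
By Fermat: 12^{16} ≡ 1 mod 17. 53 = 3×16 + 5. So 12^{53} ≡ 12^{5} ≡ 3 mod 17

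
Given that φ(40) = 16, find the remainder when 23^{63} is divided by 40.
By Euler: 23^{16} ≡ 1 (mod 40) since gcd(23, 40) = 1. 63 = 3×16 + 15. So 23^{63} ≡ 23^{15} ≡ 7 (mod 40)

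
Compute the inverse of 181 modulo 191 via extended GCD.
Extended GCD: 181(19) + 191(-18) = 1. So 181^(-1) ≡ 19 (mod 191). Verify: 181 × 19 = 3439 ≡ 1 (mod 191)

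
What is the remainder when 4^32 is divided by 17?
Using Fermat: 4^{16} ≡ 1 (mod 17). 32 ≡ 0 (mod 16). So 4^{32} ≡ 4^{0} ≡ 1 (mod 17)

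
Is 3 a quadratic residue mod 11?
By Euler's criterion: 3^{5} ≡ 1 mod 11. Since this equals 1, 3 is a QR.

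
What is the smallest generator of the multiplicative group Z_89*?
g = 3. Powers: [3, 9, 27, 81, 65, 17, 51, 64, ...] generates all 88 non-zero residues.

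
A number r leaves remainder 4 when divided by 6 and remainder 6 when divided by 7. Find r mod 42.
M = 6 × 7 = 42. M₁ = 7, y₁ ≡ 1 mod 6. M₂ = 6, y₂ ≡ 6 mod 7. r = 4×7×1 + 6×6×6 ≡ 34 mod 42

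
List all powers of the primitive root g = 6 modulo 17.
6^1, 6^2, ..., 6^{16} mod 17: [6, 2, 12, 4, 7, 8, 14, 16, 11, 15, 5, 13, 10, 9, 3, 1]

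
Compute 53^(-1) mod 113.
Since 113 is prime, by Fermat 53^(-1) ≡ 53^{111} ≡ 32 mod 113. Verify: 53 × 32 = 1696 ≡ 1 mod 113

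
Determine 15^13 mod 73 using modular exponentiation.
By repeated squaring (mod 73): 15^{1}≡15, 15^{2}≡6, 15^{4}≡36, 15^{8}≡55. Then 15^{13} = 15^{8+4+1} ≡ 55 × 36 × 15 ≡ 62 (mod 73)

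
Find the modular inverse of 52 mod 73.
Since 73 is prime, by Fermat 52^(-1) ≡ 52^{71} ≡ 66 (mod 73). Verify: 52 × 66 = 3432 ≡ 1 (mod 73)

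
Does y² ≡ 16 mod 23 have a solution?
By Euler's criterion: 16^{11} ≡ 1 mod 23. Since this equals 1, 16 is a QR.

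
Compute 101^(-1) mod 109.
Since 109 is prime, by Fermat 101^(-1) ≡ 101^{107} ≡ 68 mod 109. Verify: 101 × 68 = 6868 ≡ 1 mod 109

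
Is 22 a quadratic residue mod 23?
By Euler's criterion: 22^{11} ≡ 22 (mod 23). Since this equals -1 (≡ 22), 22 is not a QR.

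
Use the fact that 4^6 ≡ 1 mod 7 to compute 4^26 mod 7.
By Fermat: 4^{6} ≡ 1 mod 7. 26 = 4×6 + 2. So 4^{26} ≡ 4^{2} ≡ 2 mod 7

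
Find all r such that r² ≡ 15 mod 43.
The square roots of 15 mod 43 are 31 and 12. Verify: 31² = 961 ≡ 15 mod 43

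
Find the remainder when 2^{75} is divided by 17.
By Fermat: 2^{16} ≡ 1 mod 17. 75 = 4×16 + 11. So 2^{75} ≡ 2^{11} ≡ 8 mod 17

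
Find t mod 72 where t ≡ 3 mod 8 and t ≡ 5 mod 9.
M = 8 × 9 = 72. M₁ = 9, y₁ ≡ 1 mod 8. M₂ = 8, y₂ ≡ 8 mod 9. t = 3×9×1 + 5×8×8 ≡ 59 mod 72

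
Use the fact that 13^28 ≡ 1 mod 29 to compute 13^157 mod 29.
By Fermat: 13^{28} ≡ 1 mod 29. 157 = 5×28 + 17. So 13^{157} ≡ 13^{17} ≡ 22 mod 29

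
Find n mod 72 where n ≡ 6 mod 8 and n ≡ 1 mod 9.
M = 8 × 9 = 72. M₁ = 9, y₁ ≡ 1 mod 8. M₂ = 8, y₂ ≡ 8 mod 9. n = 6×9×1 + 1×8×8 ≡ 46 mod 72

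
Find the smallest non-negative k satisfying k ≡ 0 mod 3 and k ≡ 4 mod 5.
M = 3 × 5 = 15. M₁ = 5, y₁ ≡ 2 mod 3. M₂ = 3, y₂ ≡ 2 mod 5. k = 0×5×2 + 4×3×2 ≡ 9 mod 15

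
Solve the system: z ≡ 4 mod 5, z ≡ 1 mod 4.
M = 5 × 4 = 20. M₁ = 4, y₁ ≡ 4 mod 5. M₂ = 5, y₂ ≡ 1 mod 4. z = 4×4×4 + 1×5×1 ≡ 9 mod 20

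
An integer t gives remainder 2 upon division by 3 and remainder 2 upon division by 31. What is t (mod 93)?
M = 3 × 31 = 93. M₁ = 31, y₁ ≡ 1 (mod 3). M₂ = 3, y₂ ≡ 21 (mod 31). t = 2×31×1 + 2×3×21 ≡ 2 (mod 93)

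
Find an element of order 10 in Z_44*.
3 has order 10 mod 44 since 3^{10} ≡ 1 mod 44 and no smaller power works.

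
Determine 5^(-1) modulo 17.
Since 17 is prime, by Fermat 5^(-1) ≡ 5^{15} ≡ 7 mod 17. Verify: 5 × 7 = 35 ≡ 1 mod 17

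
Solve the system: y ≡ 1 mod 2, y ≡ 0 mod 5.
M = 2 × 5 = 10. M₁ = 5, y₁ ≡ 1 mod 2. M₂ = 2, y₂ ≡ 3 mod 5. y = 1×5×1 + 0×2×3 ≡ 5 mod 10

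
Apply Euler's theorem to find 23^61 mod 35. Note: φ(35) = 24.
By Euler: 23^{24} ≡ 1 mod 35 since gcd(23, 35) = 1. 61 = 2×24 + 13. So 23^{61} ≡ 23^{13} ≡ 23 mod 35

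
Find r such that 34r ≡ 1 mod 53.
Since 53 is prime, by Fermat 34^(-1) ≡ 34^{51} ≡ 39 mod 53. Verify: 34 × 39 = 1326 ≡ 1 mod 53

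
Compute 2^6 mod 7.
Using Fermat: 2^{6} ≡ 1 (mod 7). 6 ≡ 0 (mod 6). So 2^{6} ≡ 2^{0} ≡ 1 (mod 7)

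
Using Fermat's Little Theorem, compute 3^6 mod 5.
By Fermat: 3^{4} ≡ 1 (mod 5). So 3^{6} = 3^{4} · 3^{2} ≡ 3^{2} ≡ 4 (mod 5)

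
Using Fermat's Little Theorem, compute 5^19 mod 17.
By Fermat: 5^{16} ≡ 1 mod 17. So 5^{19} = 5^{16} · 5^{3} ≡ 5^{3} ≡ 6 mod 17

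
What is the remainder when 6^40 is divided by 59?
By repeated squaring mod 59: 6^{1}≡6, 6^{2}≡36, 6^{4}≡57, 6^{8}≡4, 6^{16}≡16, 6^{32}≡20. Then 6^{40} = 6^{32+8} ≡ 20 × 4 ≡ 21 mod 59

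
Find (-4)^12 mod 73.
By repeated squaring mod 73: (-4)^{1}≡69, (-4)^{2}≡16, (-4)^{4}≡37, (-4)^{8}≡55. Then (-4)^{12} = (-4)^{8+4} ≡ 55 × 37 ≡ 64 mod 73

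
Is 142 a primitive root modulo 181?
142^{18} ≡ 1 mod 181 and 18 < 180, so ord_181(142) = 18 ≠ 180 and 142 is not a primitive root.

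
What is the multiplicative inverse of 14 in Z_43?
Since 43 is prime, by Fermat 14^(-1) ≡ 14^{41} ≡ 40 mod 43. Verify: 14 × 40 = 560 ≡ 1 mod 43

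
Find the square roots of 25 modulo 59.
The square roots of 25 mod 59 are 5 and 54. Verify: 5² = 25 ≡ 25 mod 59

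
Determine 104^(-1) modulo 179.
Since 179 is prime, by Fermat 104^(-1) ≡ 104^{177} ≡ 105 (mod 179). Verify: 104 × 105 = 10920 ≡ 1 (mod 179)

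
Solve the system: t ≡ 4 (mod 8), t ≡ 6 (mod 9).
M = 8 × 9 = 72. M₁ = 9, y₁ ≡ 1 (mod 8). M₂ = 8, y₂ ≡ 8 (mod 9). t = 4×9×1 + 6×8×8 ≡ 60 (mod 72)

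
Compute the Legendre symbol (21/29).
(21/29) = 21^{14} mod 29 = -1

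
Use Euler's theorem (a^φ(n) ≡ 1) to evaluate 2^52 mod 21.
By Euler: 2^{12} ≡ 1 mod 21 since gcd(2, 21) = 1. 52 = 4×12 + 4. So 2^{52} ≡ 2^{4} ≡ 16 mod 21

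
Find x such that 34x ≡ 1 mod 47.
Since 47 is prime, by Fermat 34^(-1) ≡ 34^{45} ≡ 18 mod 47. Verify: 34 × 18 = 612 ≡ 1 mod 47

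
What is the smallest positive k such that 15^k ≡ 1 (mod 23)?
Powers of 15 mod 23: 15^1≡15, 15^2≡18, 15^3≡17, 15^4≡2, 15^5≡7, 15^6≡13, 15^7≡11, 15^8≡4, 15^9≡14, 15^10≡3, 15^11≡22, 15^12≡8, 15^13≡5, 15^14≡6, 15^15≡21, 15^16≡16, 15^17≡10, 15^18≡12, 15^19≡19, 15^20≡9, 15^21≡20, 15^22≡1. ord_23(15) = 22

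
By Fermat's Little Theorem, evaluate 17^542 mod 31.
By Fermat: 17^{30} ≡ 1 (mod 31). 542 ≡ 2 (mod 30). So 17^{542} ≡ 17^{2} ≡ 10 (mod 31)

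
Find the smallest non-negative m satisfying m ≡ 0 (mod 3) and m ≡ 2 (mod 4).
M = 3 × 4 = 12. M₁ = 4, y₁ ≡ 1 (mod 3). M₂ = 3, y₂ ≡ 3 (mod 4). m = 0×4×1 + 2×3×3 ≡ 6 (mod 12)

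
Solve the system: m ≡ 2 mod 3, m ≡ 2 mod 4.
M = 3 × 4 = 12. M₁ = 4, y₁ ≡ 1 mod 3. M₂ = 3, y₂ ≡ 3 mod 4. m = 2×4×1 + 2×3×3 ≡ 2 mod 12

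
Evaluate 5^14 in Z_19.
By repeated squaring (mod 19): 5^{1}≡5, 5^{2}≡6, 5^{4}≡17, 5^{8}≡4. Then 5^{14} = 5^{8+4+2} ≡ 4 × 17 × 6 ≡ 9 (mod 19)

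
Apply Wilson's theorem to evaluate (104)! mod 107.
(106)! = (104)! × (105) × (106) ≡ -1 (mod 107). So (104)! ≡ -1 × [(106)(105)]^(-1) ≡ 53 (mod 107)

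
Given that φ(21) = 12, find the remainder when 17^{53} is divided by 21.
By Euler: 17^{12} ≡ 1 mod 21 since gcd(17, 21) = 1. 53 = 4×12 + 5. So 17^{53} ≡ 17^{5} ≡ 5 mod 21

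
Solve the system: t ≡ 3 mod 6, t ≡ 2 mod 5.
M = 6 × 5 = 30. M₁ = 5, y₁ ≡ 5 mod 6. M₂ = 6, y₂ ≡ 1 mod 5. t = 3×5×5 + 2×6×1 ≡ 27 mod 30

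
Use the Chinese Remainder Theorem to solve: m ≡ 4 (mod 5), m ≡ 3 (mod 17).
M = 5 × 17 = 85. M₁ = 17, y₁ ≡ 3 (mod 5). M₂ = 5, y₂ ≡ 7 (mod 17). m = 4×17×3 + 3×5×7 ≡ 54 (mod 85)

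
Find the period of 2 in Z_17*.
Powers of 2 mod 17: 2^1≡2, 2^2≡4, 2^3≡8, 2^4≡16, 2^5≡15, 2^6≡13, 2^7≡9, 2^8≡1. So the order of 2 is 8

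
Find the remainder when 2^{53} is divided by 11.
By Fermat: 2^{10} ≡ 1 mod 11. 53 = 5×10 + 3. So 2^{53} ≡ 2^{3} ≡ 8 mod 11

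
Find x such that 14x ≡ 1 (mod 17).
Since 17 is prime, by Fermat 14^(-1) ≡ 14^{15} ≡ 11 (mod 17). Verify: 14 × 11 = 154 ≡ 1 (mod 17)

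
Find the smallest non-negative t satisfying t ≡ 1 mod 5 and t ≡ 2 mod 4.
M = 5 × 4 = 20. M₁ = 4, y₁ ≡ 4 mod 5. M₂ = 5, y₂ ≡ 1 mod 4. t = 1×4×4 + 2×5×1 ≡ 6 mod 20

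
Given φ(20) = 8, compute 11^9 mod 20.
By Euler: 11^{8} ≡ 1 (mod 20) since gcd(11, 20) = 1. 9 = 1×8 + 1. So 11^{9} ≡ 11^{1} ≡ 11 (mod 20)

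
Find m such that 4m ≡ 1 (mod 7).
Since 7 is prime, by Fermat 4^(-1) ≡ 4^{5} ≡ 2 (mod 7). Verify: 4 × 2 = 8 ≡ 1 (mod 7)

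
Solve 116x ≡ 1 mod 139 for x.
Since 139 is prime, by Fermat 116^(-1) ≡ 116^{137} ≡ 6 mod 139. Verify: 116 × 6 = 696 ≡ 1 mod 139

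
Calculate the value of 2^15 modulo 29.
By repeated squaring mod 29: 2^{1}≡2, 2^{2}≡4, 2^{4}≡16, 2^{8}≡24. Then 2^{15} = 2^{8+4+2+1} ≡ 24 × 16 × 4 × 2 ≡ 27 mod 29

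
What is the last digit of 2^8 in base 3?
Using Fermat: 2^{2} ≡ 1 (mod 3). 8 ≡ 0 (mod 2). So 2^{8} ≡ 2^{0} ≡ 1 (mod 3)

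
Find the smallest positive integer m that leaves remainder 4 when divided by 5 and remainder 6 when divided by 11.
M = 5 × 11 = 55. M₁ = 11, y₁ ≡ 1 (mod 5). M₂ = 5, y₂ ≡ 9 (mod 11). m = 4×11×1 + 6×5×9 ≡ 39 (mod 55)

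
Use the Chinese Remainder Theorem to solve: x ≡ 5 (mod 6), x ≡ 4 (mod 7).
M = 6 × 7 = 42. M₁ = 7, y₁ ≡ 1 (mod 6). M₂ = 6, y₂ ≡ 6 (mod 7). x = 5×7×1 + 4×6×6 ≡ 11 (mod 42)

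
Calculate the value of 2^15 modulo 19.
By repeated squaring (mod 19): 2^{1}≡2, 2^{2}≡4, 2^{4}≡16, 2^{8}≡9. Then 2^{15} = 2^{8+4+2+1} ≡ 9 × 16 × 4 × 2 ≡ 12 (mod 19)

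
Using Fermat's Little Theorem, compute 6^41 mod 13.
By Fermat: 6^{12} ≡ 1 (mod 13). 41 = 3×12 + 5. So 6^{41} ≡ 6^{5} ≡ 2 (mod 13)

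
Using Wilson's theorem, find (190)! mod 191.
By Wilson's theorem, (190)! ≡ -1 ≡ 190 (mod 191)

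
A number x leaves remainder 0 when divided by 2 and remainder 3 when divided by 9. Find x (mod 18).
M = 2 × 9 = 18. M₁ = 9, y₁ ≡ 1 (mod 2). M₂ = 2, y₂ ≡ 5 (mod 9). x = 0×9×1 + 3×2×5 ≡ 12 (mod 18)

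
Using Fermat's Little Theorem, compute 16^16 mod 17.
By Fermat's Little Theorem, 16^{16} ≡ 1 (mod 17) since 17 is prime and gcd(16, 17) = 1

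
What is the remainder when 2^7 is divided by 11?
By repeated squaring mod 11: 2^{1}≡2, 2^{2}≡4, 2^{4}≡5. Then 2^{7} = 2^{4+2+1} ≡ 5 × 4 × 2 ≡ 7 mod 11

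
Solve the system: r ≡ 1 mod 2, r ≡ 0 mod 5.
M = 2 × 5 = 10. M₁ = 5, y₁ ≡ 1 mod 2. M₂ = 2, y₂ ≡ 3 mod 5. r = 1×5×1 + 0×2×3 ≡ 5 mod 10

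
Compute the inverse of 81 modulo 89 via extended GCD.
Extended GCD: 81(11) + 89(-10) = 1. So 81^(-1) ≡ 11 mod 89. Verify: 81 × 11 = 891 ≡ 1 mod 89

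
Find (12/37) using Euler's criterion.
(12/37) = 12^{18} mod 37 = 1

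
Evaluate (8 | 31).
(8/31) = 8^{15} mod 31 = 1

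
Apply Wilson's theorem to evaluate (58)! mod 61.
(60)! = (58)! × (59) × (60) ≡ -1 (mod 61). So (58)! ≡ -1 × [(60)(59)]^(-1) ≡ 30 (mod 61)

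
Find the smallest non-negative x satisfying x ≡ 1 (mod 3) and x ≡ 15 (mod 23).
M = 3 × 23 = 69. M₁ = 23, y₁ ≡ 2 (mod 3). M₂ = 3, y₂ ≡ 8 (mod 23). x = 1×23×2 + 15×3×8 ≡ 61 (mod 69)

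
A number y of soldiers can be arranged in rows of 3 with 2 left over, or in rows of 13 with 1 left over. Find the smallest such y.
M = 3 × 13 = 39. M₁ = 13, y₁ ≡ 1 (mod 3). M₂ = 3, y₂ ≡ 9 (mod 13). y = 2×13×1 + 1×3×9 ≡ 14 (mod 39)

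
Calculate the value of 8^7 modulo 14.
By repeated squaring (mod 14): 8^{1}≡8, 8^{2}≡8, 8^{4}≡8. Then 8^{7} = 8^{4+2+1} ≡ 8 × 8 × 8 ≡ 8 (mod 14)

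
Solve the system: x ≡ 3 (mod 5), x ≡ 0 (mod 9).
M = 5 × 9 = 45. M₁ = 9, y₁ ≡ 4 (mod 5). M₂ = 5, y₂ ≡ 2 (mod 9). x = 3×9×4 + 0×5×2 ≡ 18 (mod 45)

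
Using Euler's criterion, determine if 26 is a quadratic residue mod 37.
By Euler's criterion: 26^{18} ≡ 1 (mod 37). Since this equals 1, 26 is a QR.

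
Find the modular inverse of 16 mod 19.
Since 19 is prime, by Fermat 16^(-1) ≡ 16^{17} ≡ 6 (mod 19). Verify: 16 × 6 = 96 ≡ 1 (mod 19)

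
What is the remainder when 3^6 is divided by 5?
Using Fermat: 3^{4} ≡ 1 (mod 5). 6 ≡ 2 (mod 4). So 3^{6} ≡ 3^{2} ≡ 4 (mod 5)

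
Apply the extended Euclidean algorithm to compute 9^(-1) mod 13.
Extended GCD: 9(3) + 13(-2) = 1. So 9^(-1) ≡ 3 mod 13. Verify: 9 × 3 = 27 ≡ 1 mod 13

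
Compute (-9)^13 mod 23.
By repeated squaring (mod 23): (-9)^{1}≡14, (-9)^{2}≡12, (-9)^{4}≡6, (-9)^{8}≡13. Then (-9)^{13} = (-9)^{8+4+1} ≡ 13 × 6 × 14 ≡ 11 (mod 23)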